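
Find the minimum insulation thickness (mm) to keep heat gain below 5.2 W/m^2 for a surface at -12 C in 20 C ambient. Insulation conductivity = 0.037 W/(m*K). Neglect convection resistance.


dT = 20 - (-12) = 32 K
thickness = k * dT / q_max * 1000
thickness = 0.037 * 32 / 5.2 * 1000
thickness = 227.7 mm

227.7


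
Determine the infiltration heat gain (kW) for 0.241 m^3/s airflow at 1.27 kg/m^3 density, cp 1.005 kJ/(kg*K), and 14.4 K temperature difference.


Q = V_dot * rho * cp * dT
Q = 0.241 * 1.27 * 1.005 * 14.4
Q = 4.429 kW

4.429


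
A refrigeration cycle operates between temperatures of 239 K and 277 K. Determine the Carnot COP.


dT = 277 - 239 = 38 K
COP_carnot = T_cold / dT = 239 / 38
COP_carnot = 6.289

6.289


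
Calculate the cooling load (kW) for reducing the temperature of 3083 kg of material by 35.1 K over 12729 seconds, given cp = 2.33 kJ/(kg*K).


Q = m * cp * dT / t
Q = 3083 * 2.33 * 35.1 / 12729
Q = 19.808 kW

19.808


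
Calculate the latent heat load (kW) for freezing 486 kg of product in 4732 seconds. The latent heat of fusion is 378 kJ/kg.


Q_lat = m * h_fg / t
Q_lat = 486 * 378 / 4732
Q_lat = 38.82 kW

38.82


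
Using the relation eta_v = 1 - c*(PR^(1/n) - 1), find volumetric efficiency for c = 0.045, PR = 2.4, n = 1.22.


PR^(1/n) = 2.4^(1/1.22) = 2.049503
eta_v = 1 - 0.045 * (2.049503 - 1)
eta_v = 0.9528

0.9528


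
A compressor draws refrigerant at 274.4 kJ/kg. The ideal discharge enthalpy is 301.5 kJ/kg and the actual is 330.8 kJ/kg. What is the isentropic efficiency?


dh_ideal = 301.5 - 274.4 = 27.1 kJ/kg
dh_actual = 330.8 - 274.4 = 56.4 kJ/kg
eta_s = dh_ideal / dh_actual = 27.1 / 56.4
eta_s = 0.4805

0.4805


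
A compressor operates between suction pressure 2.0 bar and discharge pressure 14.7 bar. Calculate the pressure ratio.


PR = P_high / P_low
PR = 14.7 / 2.0
PR = 7.35

7.35


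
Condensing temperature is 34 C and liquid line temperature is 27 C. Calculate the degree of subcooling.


Subcooling = T_cond - T_liquid
Subcooling = 34 - 27
Subcooling = 7 K

7


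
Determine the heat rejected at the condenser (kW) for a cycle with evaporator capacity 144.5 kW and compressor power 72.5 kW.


Q_cond = Q_evap + W
Q_cond = 144.5 + 72.5
Q_cond = 217.0 kW

217.0


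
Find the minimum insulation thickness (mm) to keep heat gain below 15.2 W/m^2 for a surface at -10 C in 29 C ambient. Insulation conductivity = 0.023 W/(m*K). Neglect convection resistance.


dT = 29 - (-10) = 39 K
thickness = k * dT / q_max * 1000
thickness = 0.023 * 39 / 15.2 * 1000
thickness = 59.0 mm

59.0


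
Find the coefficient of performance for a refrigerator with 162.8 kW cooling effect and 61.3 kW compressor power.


COP = Q_evap / W
COP = 162.8 / 61.3
COP = 2.656

2.656


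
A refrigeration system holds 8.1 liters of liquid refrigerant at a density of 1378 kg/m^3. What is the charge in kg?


Charge = V * rho / 1000
Charge = 8.1 * 1378 / 1000
Charge = 11.16 kg

11.16


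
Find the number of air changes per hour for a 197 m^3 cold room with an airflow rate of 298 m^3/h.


ACH = flow / volume
ACH = 298 / 197
ACH = 1.513

1.513


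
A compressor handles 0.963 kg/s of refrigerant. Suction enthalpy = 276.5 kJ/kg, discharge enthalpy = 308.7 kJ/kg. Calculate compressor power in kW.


dh = 308.7 - 276.5 = 32.2 kJ/kg
W = m_dot * dh = 0.963 * 32.2 = 31.01 kW

31.01


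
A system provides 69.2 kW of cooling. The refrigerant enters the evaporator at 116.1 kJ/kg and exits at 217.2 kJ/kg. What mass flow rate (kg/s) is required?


dh = 217.2 - 116.1 = 101.1 kJ/kg
m_dot = Q / dh = 69.2 / 101.1 = 0.6845 kg/s

0.6845


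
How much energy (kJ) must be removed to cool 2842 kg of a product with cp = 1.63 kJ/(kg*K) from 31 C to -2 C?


dT = 31 - (-2) = 33 K
Q = m * cp * dT = 2842 * 1.63 * 33
Q = 152871 kJ

152871


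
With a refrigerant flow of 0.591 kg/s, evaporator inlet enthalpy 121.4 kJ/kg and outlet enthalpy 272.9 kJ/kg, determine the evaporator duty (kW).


dh = 272.9 - 121.4 = 151.5 kJ/kg
Q_evap = m_dot * dh = 0.591 * 151.5
Q_evap = 89.54 kW

89.54


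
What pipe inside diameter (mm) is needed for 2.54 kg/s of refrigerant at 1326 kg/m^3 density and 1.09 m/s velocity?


A = m_dot / (rho * v) = 2.54 / (1326 * 1.09) = 0.001757371968 m^2
d = sqrt(4*A/pi) * 1000
d = 47.3 mm

47.3


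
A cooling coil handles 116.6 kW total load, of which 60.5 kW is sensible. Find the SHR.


SHR = Q_sensible / Q_total
SHR = 60.5 / 116.6
SHR = 0.519

0.519


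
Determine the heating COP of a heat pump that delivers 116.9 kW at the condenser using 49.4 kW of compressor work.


COP_hp = Q_cond / W
COP_hp = 116.9 / 49.4
COP_hp = 2.366

2.366


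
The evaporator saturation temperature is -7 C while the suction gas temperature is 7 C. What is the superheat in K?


Superheat = T_suction - T_evap
Superheat = 7 - (-7)
Superheat = 14 K

14


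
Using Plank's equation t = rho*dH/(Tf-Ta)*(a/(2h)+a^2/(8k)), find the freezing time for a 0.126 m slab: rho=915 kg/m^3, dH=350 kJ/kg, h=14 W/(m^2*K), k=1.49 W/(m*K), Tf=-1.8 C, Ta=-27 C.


dT = -1.8 - (-27) = 25.2 K
term1 = a/(2h) = 0.126/(2*14) = 0.0045
term2 = a^2/(8k) = 0.126^2/(8*1.49) = 0.001331879195
t = rho*dH*1000/dT * (term1 + term2)
t = 915*350*1000/25.2 * (0.0045 + 0.001331879195)
t = 74113 s

74113


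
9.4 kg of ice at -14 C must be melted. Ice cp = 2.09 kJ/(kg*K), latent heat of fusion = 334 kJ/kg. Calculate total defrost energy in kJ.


Sensible heat = cp * dT = 2.09 * 14 = 29.26 kJ/kg
Total per kg = 29.26 + 334 = 363.26 kJ/kg
Q = m * total = 9.4 * 363.26
Q = 3414.6 kJ

3414.6


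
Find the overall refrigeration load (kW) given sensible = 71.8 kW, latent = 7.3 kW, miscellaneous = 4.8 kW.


Q_total = Q_s + Q_l + Q_misc
Q_total = 71.8 + 7.3 + 4.8
Q_total = 83.9 kW

83.9


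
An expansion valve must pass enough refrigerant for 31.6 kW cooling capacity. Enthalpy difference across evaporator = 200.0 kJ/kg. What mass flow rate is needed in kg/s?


m_dot = Q / dh
m_dot = 31.6 / 200.0
m_dot = 0.158 kg/s

0.158


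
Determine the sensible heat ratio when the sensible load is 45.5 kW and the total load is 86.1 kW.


SHR = Q_sensible / Q_total
SHR = 45.5 / 86.1
SHR = 0.528

0.528


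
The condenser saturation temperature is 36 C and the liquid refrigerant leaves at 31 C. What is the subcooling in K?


Subcooling = T_cond - T_liquid
Subcooling = 36 - 31
Subcooling = 5 K

5


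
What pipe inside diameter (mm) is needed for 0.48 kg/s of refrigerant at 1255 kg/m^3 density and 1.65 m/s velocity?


A = m_dot / (rho * v) = 0.48 / (1255 * 1.65) = 0.0002318000724 m^2
d = sqrt(4*A/pi) * 1000
d = 17.2 mm

17.2


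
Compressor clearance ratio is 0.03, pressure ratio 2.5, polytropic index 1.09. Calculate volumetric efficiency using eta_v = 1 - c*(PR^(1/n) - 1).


PR^(1/n) = 2.5^(1/1.09) = 2.31783532
eta_v = 1 - 0.03 * (2.31783532 - 1)
eta_v = 0.9605

0.9605


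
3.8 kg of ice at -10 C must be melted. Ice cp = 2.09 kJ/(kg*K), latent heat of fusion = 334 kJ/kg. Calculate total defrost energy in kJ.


Sensible heat = cp * dT = 2.09 * 10 = 20.9 kJ/kg
Total per kg = 20.9 + 334 = 354.9 kJ/kg
Q = m * total = 3.8 * 354.9
Q = 1348.6 kJ

1348.6


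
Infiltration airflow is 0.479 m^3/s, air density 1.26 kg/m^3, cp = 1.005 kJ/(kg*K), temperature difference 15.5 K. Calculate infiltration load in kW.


Q = V_dot * rho * cp * dT
Q = 0.479 * 1.26 * 1.005 * 15.5
Q = 9.402 kW

9.402


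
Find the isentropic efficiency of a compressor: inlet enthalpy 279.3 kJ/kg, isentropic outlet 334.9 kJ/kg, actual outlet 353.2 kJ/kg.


dh_ideal = 334.9 - 279.3 = 55.6 kJ/kg
dh_actual = 353.2 - 279.3 = 73.9 kJ/kg
eta_s = dh_ideal / dh_actual = 55.6 / 73.9
eta_s = 0.7524

0.7524


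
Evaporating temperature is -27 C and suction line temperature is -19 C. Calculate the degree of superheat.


Superheat = T_suction - T_evap
Superheat = -19 - (-27)
Superheat = 8 K

8


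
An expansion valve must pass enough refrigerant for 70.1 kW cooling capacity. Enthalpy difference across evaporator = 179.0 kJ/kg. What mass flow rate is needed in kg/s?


m_dot = Q / dh
m_dot = 70.1 / 179.0
m_dot = 0.3916 kg/s

0.3916


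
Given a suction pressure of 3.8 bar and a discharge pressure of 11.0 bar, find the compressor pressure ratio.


PR = P_high / P_low
PR = 11.0 / 3.8
PR = 2.895

2.895


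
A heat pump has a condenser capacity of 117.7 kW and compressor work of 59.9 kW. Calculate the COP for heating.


COP_hp = Q_cond / W
COP_hp = 117.7 / 59.9
COP_hp = 1.965

1.965


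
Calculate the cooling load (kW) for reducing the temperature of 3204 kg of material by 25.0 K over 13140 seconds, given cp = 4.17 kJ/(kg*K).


Q = m * cp * dT / t
Q = 3204 * 4.17 * 25.0 / 13140
Q = 25.42 kW

25.42


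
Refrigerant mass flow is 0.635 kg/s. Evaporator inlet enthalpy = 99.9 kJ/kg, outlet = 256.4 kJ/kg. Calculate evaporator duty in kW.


dh = 256.4 - 99.9 = 156.5 kJ/kg
Q_evap = m_dot * dh = 0.635 * 156.5
Q_evap = 99.38 kW

99.38


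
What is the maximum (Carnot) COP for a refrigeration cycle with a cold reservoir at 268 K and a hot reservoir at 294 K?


dT = 294 - 268 = 26 K
COP_carnot = T_cold / dT = 268 / 26
COP_carnot = 10.308

10.308


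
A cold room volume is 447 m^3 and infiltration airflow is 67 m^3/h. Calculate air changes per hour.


ACH = flow / volume
ACH = 67 / 447
ACH = 0.15

0.15


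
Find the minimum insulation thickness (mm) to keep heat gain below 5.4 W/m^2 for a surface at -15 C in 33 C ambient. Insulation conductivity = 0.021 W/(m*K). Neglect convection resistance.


dT = 33 - (-15) = 48 K
thickness = k * dT / q_max * 1000
thickness = 0.021 * 48 / 5.4 * 1000
thickness = 186.7 mm

186.7


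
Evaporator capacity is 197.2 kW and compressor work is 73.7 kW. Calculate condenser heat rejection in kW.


Q_cond = Q_evap + W
Q_cond = 197.2 + 73.7
Q_cond = 270.9 kW

270.9


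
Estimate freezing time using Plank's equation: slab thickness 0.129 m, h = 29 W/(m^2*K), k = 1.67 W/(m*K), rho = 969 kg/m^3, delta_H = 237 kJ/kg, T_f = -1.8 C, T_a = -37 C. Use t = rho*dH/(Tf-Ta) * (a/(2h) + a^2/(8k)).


dT = -1.8 - (-37) = 35.2 K
term1 = a/(2h) = 0.129/(2*29) = 0.002224137931
term2 = a^2/(8k) = 0.129^2/(8*1.67) = 0.001245583832
t = rho*dH*1000/dT * (term1 + term2)
t = 969*237*1000/35.2 * (0.002224137931 + 0.001245583832)
t = 22637 s

22637


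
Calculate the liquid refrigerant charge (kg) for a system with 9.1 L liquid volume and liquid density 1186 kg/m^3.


Charge = V * rho / 1000
Charge = 9.1 * 1186 / 1000
Charge = 10.79 kg

10.79


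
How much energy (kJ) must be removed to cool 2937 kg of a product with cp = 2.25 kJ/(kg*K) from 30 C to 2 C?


dT = 30 - (2) = 28 K
Q = m * cp * dT = 2937 * 2.25 * 28
Q = 185031 kJ

185031


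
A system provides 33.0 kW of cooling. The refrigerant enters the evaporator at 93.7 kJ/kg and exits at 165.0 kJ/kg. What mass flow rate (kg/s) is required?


dh = 165.0 - 93.7 = 71.3 kJ/kg
m_dot = Q / dh = 33.0 / 71.3 = 0.4628 kg/s

0.4628


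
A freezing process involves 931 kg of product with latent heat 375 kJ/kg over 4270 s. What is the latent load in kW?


Q_lat = m * h_fg / t
Q_lat = 931 * 375 / 4270
Q_lat = 81.76 kW

81.76


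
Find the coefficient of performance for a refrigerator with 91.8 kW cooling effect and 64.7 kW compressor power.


COP = Q_evap / W
COP = 91.8 / 64.7
COP = 1.419

1.419


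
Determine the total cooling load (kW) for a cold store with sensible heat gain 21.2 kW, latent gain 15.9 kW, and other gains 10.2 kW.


Q_total = Q_s + Q_l + Q_misc
Q_total = 21.2 + 15.9 + 10.2
Q_total = 47.3 kW

47.3


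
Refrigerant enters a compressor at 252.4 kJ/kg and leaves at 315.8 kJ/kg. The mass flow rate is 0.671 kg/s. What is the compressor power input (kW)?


dh = 315.8 - 252.4 = 63.4 kJ/kg
W = m_dot * dh = 0.671 * 63.4 = 42.54 kW

42.54


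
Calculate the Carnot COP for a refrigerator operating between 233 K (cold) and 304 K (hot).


dT = 304 - 233 = 71 K
COP_carnot = T_cold / dT = 233 / 71
COP_carnot = 3.282

3.282


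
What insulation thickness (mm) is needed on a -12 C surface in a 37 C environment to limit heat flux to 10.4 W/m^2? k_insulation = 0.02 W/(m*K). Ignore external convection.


dT = 37 - (-12) = 49 K
thickness = k * dT / q_max * 1000
thickness = 0.02 * 49 / 10.4 * 1000
thickness = 94.2 mm

94.2


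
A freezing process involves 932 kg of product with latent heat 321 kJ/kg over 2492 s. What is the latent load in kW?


Q_lat = m * h_fg / t
Q_lat = 932 * 321 / 2492
Q_lat = 120.05 kW

120.05


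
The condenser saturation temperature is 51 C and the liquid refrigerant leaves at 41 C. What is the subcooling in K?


Subcooling = T_cond - T_liquid
Subcooling = 51 - 41
Subcooling = 10 K

10


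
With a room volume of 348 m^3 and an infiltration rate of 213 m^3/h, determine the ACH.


ACH = flow / volume
ACH = 213 / 348
ACH = 0.612

0.612


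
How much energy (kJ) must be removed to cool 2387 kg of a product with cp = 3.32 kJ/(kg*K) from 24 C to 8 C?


dT = 24 - (8) = 16 K
Q = m * cp * dT = 2387 * 3.32 * 16
Q = 126797 kJ

126797


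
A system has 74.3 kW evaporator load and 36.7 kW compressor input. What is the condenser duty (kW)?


Q_cond = Q_evap + W
Q_cond = 74.3 + 36.7
Q_cond = 111.0 kW

111.0


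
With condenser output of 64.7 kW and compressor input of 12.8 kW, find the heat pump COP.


COP_hp = Q_cond / W
COP_hp = 64.7 / 12.8
COP_hp = 5.055

5.055


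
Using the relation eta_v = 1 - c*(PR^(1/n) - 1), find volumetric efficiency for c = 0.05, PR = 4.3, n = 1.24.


PR^(1/n) = 4.3^(1/1.24) = 3.24236317
eta_v = 1 - 0.05 * (3.24236317 - 1)
eta_v = 0.8879

0.8879


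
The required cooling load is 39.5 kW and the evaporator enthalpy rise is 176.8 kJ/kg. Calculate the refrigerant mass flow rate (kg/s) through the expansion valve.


m_dot = Q / dh
m_dot = 39.5 / 176.8
m_dot = 0.2234 kg/s

0.2234


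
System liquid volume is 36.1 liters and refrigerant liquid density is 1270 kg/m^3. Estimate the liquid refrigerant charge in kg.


Charge = V * rho / 1000
Charge = 36.1 * 1270 / 1000
Charge = 45.85 kg

45.85


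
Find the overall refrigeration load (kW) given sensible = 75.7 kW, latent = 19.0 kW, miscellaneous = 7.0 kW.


Q_total = Q_s + Q_l + Q_misc
Q_total = 75.7 + 19.0 + 7.0
Q_total = 101.7 kW

101.7


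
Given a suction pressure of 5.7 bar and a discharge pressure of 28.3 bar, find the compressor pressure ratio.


PR = P_high / P_low
PR = 28.3 / 5.7
PR = 4.965

4.965


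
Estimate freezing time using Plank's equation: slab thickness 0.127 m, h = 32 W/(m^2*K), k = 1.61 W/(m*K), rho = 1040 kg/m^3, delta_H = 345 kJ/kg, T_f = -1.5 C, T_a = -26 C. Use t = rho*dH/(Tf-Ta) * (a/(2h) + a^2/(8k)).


dT = -1.5 - (-26) = 24.5 K
term1 = a/(2h) = 0.127/(2*32) = 0.001984375
term2 = a^2/(8k) = 0.127^2/(8*1.61) = 0.001252251553
t = rho*dH*1000/dT * (term1 + term2)
t = 1040*345*1000/24.5 * (0.001984375 + 0.001252251553)
t = 47400 s

47400


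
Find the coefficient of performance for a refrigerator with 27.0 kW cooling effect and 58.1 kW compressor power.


COP = Q_evap / W
COP = 27.0 / 58.1
COP = 0.465

0.465


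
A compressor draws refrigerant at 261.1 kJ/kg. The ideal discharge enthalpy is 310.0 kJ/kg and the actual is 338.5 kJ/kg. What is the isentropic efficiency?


dh_ideal = 310.0 - 261.1 = 48.9 kJ/kg
dh_actual = 338.5 - 261.1 = 77.4 kJ/kg
eta_s = dh_ideal / dh_actual = 48.9 / 77.4
eta_s = 0.6318

0.6318


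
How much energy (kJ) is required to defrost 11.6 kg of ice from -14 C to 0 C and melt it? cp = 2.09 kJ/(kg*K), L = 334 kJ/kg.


Sensible heat = cp * dT = 2.09 * 14 = 29.26 kJ/kg
Total per kg = 29.26 + 334 = 363.26 kJ/kg
Q = m * total = 11.6 * 363.26
Q = 4213.8 kJ

4213.8


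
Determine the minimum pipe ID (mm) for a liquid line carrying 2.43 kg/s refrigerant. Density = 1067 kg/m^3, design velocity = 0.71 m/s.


A = m_dot / (rho * v) = 2.43 / (1067 * 0.71) = 0.003207624378 m^2
d = sqrt(4*A/pi) * 1000
d = 63.9 mm

63.9


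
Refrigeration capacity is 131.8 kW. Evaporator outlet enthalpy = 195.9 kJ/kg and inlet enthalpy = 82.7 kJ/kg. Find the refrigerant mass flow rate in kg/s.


dh = 195.9 - 82.7 = 113.2 kJ/kg
m_dot = Q / dh = 131.8 / 113.2 = 1.1643 kg/s

1.1643


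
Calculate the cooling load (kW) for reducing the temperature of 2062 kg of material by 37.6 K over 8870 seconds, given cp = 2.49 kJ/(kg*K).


Q = m * cp * dT / t
Q = 2062 * 2.49 * 37.6 / 8870
Q = 21.765 kW

21.765


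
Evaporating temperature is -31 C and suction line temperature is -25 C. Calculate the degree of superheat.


Superheat = T_suction - T_evap
Superheat = -25 - (-31)
Superheat = 6 K

6


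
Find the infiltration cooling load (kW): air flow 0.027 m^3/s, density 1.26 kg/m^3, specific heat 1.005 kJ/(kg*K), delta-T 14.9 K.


Q = V_dot * rho * cp * dT
Q = 0.027 * 1.26 * 1.005 * 14.9
Q = 0.509 kW

0.509


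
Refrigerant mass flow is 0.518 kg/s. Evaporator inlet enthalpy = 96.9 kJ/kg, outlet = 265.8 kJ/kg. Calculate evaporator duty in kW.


dh = 265.8 - 96.9 = 168.9 kJ/kg
Q_evap = m_dot * dh = 0.518 * 168.9
Q_evap = 87.49 kW

87.49


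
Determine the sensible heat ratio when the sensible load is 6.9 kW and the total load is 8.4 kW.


SHR = Q_sensible / Q_total
SHR = 6.9 / 8.4
SHR = 0.821

0.821


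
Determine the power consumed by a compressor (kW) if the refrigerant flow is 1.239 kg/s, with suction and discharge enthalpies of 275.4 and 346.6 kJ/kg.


dh = 346.6 - 275.4 = 71.2 kJ/kg
W = m_dot * dh = 1.239 * 71.2 = 88.22 kW

88.22


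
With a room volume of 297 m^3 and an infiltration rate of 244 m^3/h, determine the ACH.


ACH = flow / volume
ACH = 244 / 297
ACH = 0.822

0.822


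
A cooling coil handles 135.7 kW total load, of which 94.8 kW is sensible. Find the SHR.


SHR = Q_sensible / Q_total
SHR = 94.8 / 135.7
SHR = 0.699

0.699


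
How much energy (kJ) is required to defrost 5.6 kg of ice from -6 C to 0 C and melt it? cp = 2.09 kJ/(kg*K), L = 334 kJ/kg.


Sensible heat = cp * dT = 2.09 * 6 = 12.54 kJ/kg
Total per kg = 12.54 + 334 = 346.54 kJ/kg
Q = m * total = 5.6 * 346.54
Q = 1940.6 kJ

1940.6


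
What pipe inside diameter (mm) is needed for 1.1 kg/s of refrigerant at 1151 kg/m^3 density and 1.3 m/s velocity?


A = m_dot / (rho * v) = 1.1 / (1151 * 1.3) = 0.0007351466952 m^2
d = sqrt(4*A/pi) * 1000
d = 30.6 mm

30.6


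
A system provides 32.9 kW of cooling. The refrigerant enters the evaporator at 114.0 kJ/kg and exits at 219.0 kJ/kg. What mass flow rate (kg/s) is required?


dh = 219.0 - 114.0 = 105.0 kJ/kg
m_dot = Q / dh = 32.9 / 105.0 = 0.3133 kg/s

0.3133


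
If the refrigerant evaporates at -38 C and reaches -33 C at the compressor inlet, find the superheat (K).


Superheat = T_suction - T_evap
Superheat = -33 - (-38)
Superheat = 5 K

5


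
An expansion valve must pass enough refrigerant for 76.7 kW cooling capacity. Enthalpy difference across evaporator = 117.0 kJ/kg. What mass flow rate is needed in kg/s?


m_dot = Q / dh
m_dot = 76.7 / 117.0
m_dot = 0.6556 kg/s

0.6556


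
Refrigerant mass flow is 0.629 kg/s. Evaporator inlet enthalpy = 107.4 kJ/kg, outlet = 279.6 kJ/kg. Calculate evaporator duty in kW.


dh = 279.6 - 107.4 = 172.2 kJ/kg
Q_evap = m_dot * dh = 0.629 * 172.2
Q_evap = 108.31 kW

108.31


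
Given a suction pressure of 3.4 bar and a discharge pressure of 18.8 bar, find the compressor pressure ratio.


PR = P_high / P_low
PR = 18.8 / 3.4
PR = 5.529

5.529


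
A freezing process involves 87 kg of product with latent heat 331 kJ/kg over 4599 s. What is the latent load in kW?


Q_lat = m * h_fg / t
Q_lat = 87 * 331 / 4599
Q_lat = 6.26 kW

6.26


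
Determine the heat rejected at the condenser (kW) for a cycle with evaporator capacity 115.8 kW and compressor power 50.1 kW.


Q_cond = Q_evap + W
Q_cond = 115.8 + 50.1
Q_cond = 165.9 kW

165.9


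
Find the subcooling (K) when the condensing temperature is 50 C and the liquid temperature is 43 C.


Subcooling = T_cond - T_liquid
Subcooling = 50 - 43
Subcooling = 7 K

7


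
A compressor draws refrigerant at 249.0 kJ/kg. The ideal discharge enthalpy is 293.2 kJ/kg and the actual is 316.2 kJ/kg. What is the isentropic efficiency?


dh_ideal = 293.2 - 249.0 = 44.2 kJ/kg
dh_actual = 316.2 - 249.0 = 67.2 kJ/kg
eta_s = dh_ideal / dh_actual = 44.2 / 67.2
eta_s = 0.6577

0.6577


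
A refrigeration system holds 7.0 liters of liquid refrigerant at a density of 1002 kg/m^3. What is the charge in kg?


Charge = V * rho / 1000
Charge = 7.0 * 1002 / 1000
Charge = 7.01 kg

7.01


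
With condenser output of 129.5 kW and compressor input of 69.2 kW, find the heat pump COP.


COP_hp = Q_cond / W
COP_hp = 129.5 / 69.2
COP_hp = 1.871

1.871


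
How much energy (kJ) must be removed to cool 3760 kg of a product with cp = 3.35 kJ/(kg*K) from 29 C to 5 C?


dT = 29 - (5) = 24 K
Q = m * cp * dT = 3760 * 3.35 * 24
Q = 302304 kJ

302304


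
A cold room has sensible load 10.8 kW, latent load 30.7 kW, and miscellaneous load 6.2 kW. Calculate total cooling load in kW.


Q_total = Q_s + Q_l + Q_misc
Q_total = 10.8 + 30.7 + 6.2
Q_total = 47.7 kW

47.7


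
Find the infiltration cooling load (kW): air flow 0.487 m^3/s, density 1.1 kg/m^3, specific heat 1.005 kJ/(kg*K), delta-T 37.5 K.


Q = V_dot * rho * cp * dT
Q = 0.487 * 1.1 * 1.005 * 37.5
Q = 20.189 kW

20.189


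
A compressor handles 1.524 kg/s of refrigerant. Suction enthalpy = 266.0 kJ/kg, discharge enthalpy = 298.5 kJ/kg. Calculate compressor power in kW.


dh = 298.5 - 266.0 = 32.5 kJ/kg
W = m_dot * dh = 1.524 * 32.5 = 49.53 kW

49.53


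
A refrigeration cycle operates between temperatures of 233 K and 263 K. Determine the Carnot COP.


dT = 263 - 233 = 30 K
COP_carnot = T_cold / dT = 233 / 30
COP_carnot = 7.767

7.767


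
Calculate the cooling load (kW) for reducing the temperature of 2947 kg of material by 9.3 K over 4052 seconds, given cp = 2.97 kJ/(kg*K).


Q = m * cp * dT / t
Q = 2947 * 2.97 * 9.3 / 4052
Q = 20.089 kW

20.089


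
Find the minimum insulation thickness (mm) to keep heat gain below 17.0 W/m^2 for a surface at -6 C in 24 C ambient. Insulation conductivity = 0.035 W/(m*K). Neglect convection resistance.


dT = 24 - (-6) = 30 K
thickness = k * dT / q_max * 1000
thickness = 0.035 * 30 / 17.0 * 1000
thickness = 61.8 mm

61.8


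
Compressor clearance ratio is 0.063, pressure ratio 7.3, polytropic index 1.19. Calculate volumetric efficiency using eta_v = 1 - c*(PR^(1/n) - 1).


PR^(1/n) = 7.3^(1/1.19) = 5.31473231
eta_v = 1 - 0.063 * (5.31473231 - 1)
eta_v = 0.7282

0.7282


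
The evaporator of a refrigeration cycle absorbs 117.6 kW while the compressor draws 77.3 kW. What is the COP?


COP = Q_evap / W
COP = 117.6 / 77.3
COP = 1.521

1.521


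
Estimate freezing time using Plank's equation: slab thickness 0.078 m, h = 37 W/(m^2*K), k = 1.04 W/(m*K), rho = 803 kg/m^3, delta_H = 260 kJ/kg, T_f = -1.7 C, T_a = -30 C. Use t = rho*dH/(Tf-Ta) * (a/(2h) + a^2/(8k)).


dT = -1.7 - (-30) = 28.3 K
term1 = a/(2h) = 0.078/(2*37) = 0.001054054054
term2 = a^2/(8k) = 0.078^2/(8*1.04) = 0.00073125
t = rho*dH*1000/dT * (term1 + term2)
t = 803*260*1000/28.3 * (0.001054054054 + 0.00073125)
t = 13171 s

13171


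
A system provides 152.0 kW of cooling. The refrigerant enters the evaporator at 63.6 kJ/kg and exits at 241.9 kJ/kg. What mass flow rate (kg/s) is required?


dh = 241.9 - 63.6 = 178.3 kJ/kg
m_dot = Q / dh = 152.0 / 178.3 = 0.8525 kg/s

0.8525


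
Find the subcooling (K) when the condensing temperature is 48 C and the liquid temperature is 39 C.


Subcooling = T_cond - T_liquid
Subcooling = 48 - 39
Subcooling = 9 K

9


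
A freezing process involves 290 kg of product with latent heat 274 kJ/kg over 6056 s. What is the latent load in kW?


Q_lat = m * h_fg / t
Q_lat = 290 * 274 / 6056
Q_lat = 13.12 kW

13.12


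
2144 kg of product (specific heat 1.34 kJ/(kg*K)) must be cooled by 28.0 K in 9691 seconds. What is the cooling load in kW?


Q = m * cp * dT / t
Q = 2144 * 1.34 * 28.0 / 9691
Q = 8.301 kW

8.301


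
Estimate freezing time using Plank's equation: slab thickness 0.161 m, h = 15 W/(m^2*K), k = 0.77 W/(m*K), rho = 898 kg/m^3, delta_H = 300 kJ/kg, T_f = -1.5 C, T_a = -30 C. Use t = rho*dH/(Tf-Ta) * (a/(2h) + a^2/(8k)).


dT = -1.5 - (-30) = 28.5 K
term1 = a/(2h) = 0.161/(2*15) = 0.005366666667
term2 = a^2/(8k) = 0.161^2/(8*0.77) = 0.004207954545
t = rho*dH*1000/dT * (term1 + term2)
t = 898*300*1000/28.5 * (0.005366666667 + 0.004207954545)
t = 90505 s

90505


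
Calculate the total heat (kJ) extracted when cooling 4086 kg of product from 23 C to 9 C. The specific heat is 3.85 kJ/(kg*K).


dT = 23 - (9) = 14 K
Q = m * cp * dT = 4086 * 3.85 * 14
Q = 220235 kJ

220235


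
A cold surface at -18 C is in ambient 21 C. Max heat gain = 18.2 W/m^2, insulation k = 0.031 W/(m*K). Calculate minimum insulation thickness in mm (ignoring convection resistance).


dT = 21 - (-18) = 39 K
thickness = k * dT / q_max * 1000
thickness = 0.031 * 39 / 18.2 * 1000
thickness = 66.4 mm

66.4


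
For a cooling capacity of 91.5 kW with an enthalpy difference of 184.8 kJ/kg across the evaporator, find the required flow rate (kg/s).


m_dot = Q / dh
m_dot = 91.5 / 184.8
m_dot = 0.4951 kg/s

0.4951


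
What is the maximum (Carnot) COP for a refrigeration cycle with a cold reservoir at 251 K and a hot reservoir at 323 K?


dT = 323 - 251 = 72 K
COP_carnot = T_cold / dT = 251 / 72
COP_carnot = 3.486

3.486


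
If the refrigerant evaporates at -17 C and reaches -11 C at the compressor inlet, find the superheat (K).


Superheat = T_suction - T_evap
Superheat = -11 - (-17)
Superheat = 6 K

6


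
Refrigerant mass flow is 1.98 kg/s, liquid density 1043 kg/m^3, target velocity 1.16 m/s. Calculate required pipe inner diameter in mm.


A = m_dot / (rho * v) = 1.98 / (1043 * 1.16) = 0.001636525936 m^2
d = sqrt(4*A/pi) * 1000
d = 45.6 mm

45.6


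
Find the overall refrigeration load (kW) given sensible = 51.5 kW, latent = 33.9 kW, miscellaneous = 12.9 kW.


Q_total = Q_s + Q_l + Q_misc
Q_total = 51.5 + 33.9 + 12.9
Q_total = 98.3 kW

98.3


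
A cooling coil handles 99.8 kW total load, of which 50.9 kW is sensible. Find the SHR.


SHR = Q_sensible / Q_total
SHR = 50.9 / 99.8
SHR = 0.51

0.51


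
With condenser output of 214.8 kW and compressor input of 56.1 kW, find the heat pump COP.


COP_hp = Q_cond / W
COP_hp = 214.8 / 56.1
COP_hp = 3.829

3.829


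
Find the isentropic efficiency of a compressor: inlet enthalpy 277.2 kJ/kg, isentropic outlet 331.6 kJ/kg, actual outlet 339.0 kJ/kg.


dh_ideal = 331.6 - 277.2 = 54.4 kJ/kg
dh_actual = 339.0 - 277.2 = 61.8 kJ/kg
eta_s = dh_ideal / dh_actual = 54.4 / 61.8
eta_s = 0.8803

0.8803


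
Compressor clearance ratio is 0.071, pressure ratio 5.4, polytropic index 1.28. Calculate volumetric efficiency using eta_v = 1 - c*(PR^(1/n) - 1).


PR^(1/n) = 5.4^(1/1.28) = 3.73407146
eta_v = 1 - 0.071 * (3.73407146 - 1)
eta_v = 0.8059

0.8059


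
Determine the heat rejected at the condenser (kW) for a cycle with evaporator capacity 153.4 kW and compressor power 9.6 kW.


Q_cond = Q_evap + W
Q_cond = 153.4 + 9.6
Q_cond = 163.0 kW

163.0


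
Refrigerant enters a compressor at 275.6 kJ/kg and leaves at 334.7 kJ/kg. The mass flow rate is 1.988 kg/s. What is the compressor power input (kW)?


dh = 334.7 - 275.6 = 59.1 kJ/kg
W = m_dot * dh = 1.988 * 59.1 = 117.49 kW

117.49


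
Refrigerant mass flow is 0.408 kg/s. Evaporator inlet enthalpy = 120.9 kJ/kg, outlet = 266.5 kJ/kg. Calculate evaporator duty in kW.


dh = 266.5 - 120.9 = 145.6 kJ/kg
Q_evap = m_dot * dh = 0.408 * 145.6
Q_evap = 59.4 kW

59.4


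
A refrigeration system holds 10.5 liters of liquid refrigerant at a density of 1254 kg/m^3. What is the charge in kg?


Charge = V * rho / 1000
Charge = 10.5 * 1254 / 1000
Charge = 13.17 kg

13.17


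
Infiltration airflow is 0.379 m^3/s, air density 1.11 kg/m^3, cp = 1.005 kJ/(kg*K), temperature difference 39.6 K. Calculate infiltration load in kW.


Q = V_dot * rho * cp * dT
Q = 0.379 * 1.11 * 1.005 * 39.6
Q = 16.743 kW

16.743


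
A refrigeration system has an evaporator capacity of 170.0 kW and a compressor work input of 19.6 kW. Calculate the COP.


COP = Q_evap / W
COP = 170.0 / 19.6
COP = 8.673

8.673


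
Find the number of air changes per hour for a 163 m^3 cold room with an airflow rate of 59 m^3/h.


ACH = flow / volume
ACH = 59 / 163
ACH = 0.362

0.362


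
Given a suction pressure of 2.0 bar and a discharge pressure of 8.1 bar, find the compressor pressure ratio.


PR = P_high / P_low
PR = 8.1 / 2.0
PR = 4.05

4.05


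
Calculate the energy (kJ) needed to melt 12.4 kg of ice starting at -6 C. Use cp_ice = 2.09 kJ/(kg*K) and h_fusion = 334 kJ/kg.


Sensible heat = cp * dT = 2.09 * 6 = 12.54 kJ/kg
Total per kg = 12.54 + 334 = 346.54 kJ/kg
Q = m * total = 12.4 * 346.54
Q = 4297.1 kJ

4297.1


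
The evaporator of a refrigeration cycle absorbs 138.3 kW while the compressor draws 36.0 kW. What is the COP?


COP = Q_evap / W
COP = 138.3 / 36.0
COP = 3.842

3.842


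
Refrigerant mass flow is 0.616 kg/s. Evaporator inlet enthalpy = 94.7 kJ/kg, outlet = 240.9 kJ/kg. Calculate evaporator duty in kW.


dh = 240.9 - 94.7 = 146.2 kJ/kg
Q_evap = m_dot * dh = 0.616 * 146.2
Q_evap = 90.06 kW

90.06


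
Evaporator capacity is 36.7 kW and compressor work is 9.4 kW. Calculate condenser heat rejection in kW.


Q_cond = Q_evap + W
Q_cond = 36.7 + 9.4
Q_cond = 46.1 kW

46.1


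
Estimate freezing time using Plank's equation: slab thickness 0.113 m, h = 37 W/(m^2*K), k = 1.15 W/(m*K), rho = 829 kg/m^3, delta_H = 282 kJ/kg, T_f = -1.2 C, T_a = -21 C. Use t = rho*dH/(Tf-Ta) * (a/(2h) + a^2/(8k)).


dT = -1.2 - (-21) = 19.8 K
term1 = a/(2h) = 0.113/(2*37) = 0.001527027027
term2 = a^2/(8k) = 0.113^2/(8*1.15) = 0.001387934783
t = rho*dH*1000/dT * (term1 + term2)
t = 829*282*1000/19.8 * (0.001527027027 + 0.001387934783)
t = 34417 s

34417


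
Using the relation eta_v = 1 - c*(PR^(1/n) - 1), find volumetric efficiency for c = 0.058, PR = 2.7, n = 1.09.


PR^(1/n) = 2.7^(1/1.09) = 2.4874054
eta_v = 1 - 0.058 * (2.4874054 - 1)
eta_v = 0.9137

0.9137


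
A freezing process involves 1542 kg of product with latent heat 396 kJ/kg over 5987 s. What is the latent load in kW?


Q_lat = m * h_fg / t
Q_lat = 1542 * 396 / 5987
Q_lat = 101.99 kW

101.99


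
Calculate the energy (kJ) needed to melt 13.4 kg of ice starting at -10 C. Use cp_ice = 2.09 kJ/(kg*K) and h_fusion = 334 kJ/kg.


Sensible heat = cp * dT = 2.09 * 10 = 20.9 kJ/kg
Total per kg = 20.9 + 334 = 354.9 kJ/kg
Q = m * total = 13.4 * 354.9
Q = 4755.7 kJ

4755.7


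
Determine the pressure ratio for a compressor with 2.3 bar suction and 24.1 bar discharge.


PR = P_high / P_low
PR = 24.1 / 2.3
PR = 10.478

10.478


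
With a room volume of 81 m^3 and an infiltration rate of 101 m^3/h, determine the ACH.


ACH = flow / volume
ACH = 101 / 81
ACH = 1.247

1.247


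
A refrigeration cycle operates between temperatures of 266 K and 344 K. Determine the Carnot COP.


dT = 344 - 266 = 78 K
COP_carnot = T_cold / dT = 266 / 78
COP_carnot = 3.41

3.41


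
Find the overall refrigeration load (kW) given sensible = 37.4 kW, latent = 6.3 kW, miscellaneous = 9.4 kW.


Q_total = Q_s + Q_l + Q_misc
Q_total = 37.4 + 6.3 + 9.4
Q_total = 53.1 kW

53.1


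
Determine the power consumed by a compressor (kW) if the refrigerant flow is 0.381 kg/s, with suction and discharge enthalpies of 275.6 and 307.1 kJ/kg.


dh = 307.1 - 275.6 = 31.5 kJ/kg
W = m_dot * dh = 0.381 * 31.5 = 12.0 kW

12.0


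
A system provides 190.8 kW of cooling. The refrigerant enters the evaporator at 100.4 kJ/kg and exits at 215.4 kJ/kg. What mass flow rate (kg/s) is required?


dh = 215.4 - 100.4 = 115.0 kJ/kg
m_dot = Q / dh = 190.8 / 115.0 = 1.6591 kg/s

1.6591


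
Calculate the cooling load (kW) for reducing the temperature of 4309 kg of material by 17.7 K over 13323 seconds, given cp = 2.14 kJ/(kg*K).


Q = m * cp * dT / t
Q = 4309 * 2.14 * 17.7 / 13323
Q = 12.251 kW

12.251


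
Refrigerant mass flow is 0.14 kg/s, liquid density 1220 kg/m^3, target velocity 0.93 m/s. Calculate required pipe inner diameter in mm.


A = m_dot / (rho * v) = 0.14 / (1220 * 0.93) = 0.0001233915036 m^2
d = sqrt(4*A/pi) * 1000
d = 12.5 mm

12.5


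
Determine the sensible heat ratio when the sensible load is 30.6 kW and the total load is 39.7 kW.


SHR = Q_sensible / Q_total
SHR = 30.6 / 39.7
SHR = 0.771

0.771


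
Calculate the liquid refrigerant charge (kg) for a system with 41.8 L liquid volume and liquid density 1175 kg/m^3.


Charge = V * rho / 1000
Charge = 41.8 * 1175 / 1000
Charge = 49.12 kg

49.12


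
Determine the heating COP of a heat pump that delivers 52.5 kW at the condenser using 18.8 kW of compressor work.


COP_hp = Q_cond / W
COP_hp = 52.5 / 18.8
COP_hp = 2.793

2.793


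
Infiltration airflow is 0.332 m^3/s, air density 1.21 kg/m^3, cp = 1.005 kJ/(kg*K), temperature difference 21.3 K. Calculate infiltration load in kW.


Q = V_dot * rho * cp * dT
Q = 0.332 * 1.21 * 1.005 * 21.3
Q = 8.599 kW

8.599


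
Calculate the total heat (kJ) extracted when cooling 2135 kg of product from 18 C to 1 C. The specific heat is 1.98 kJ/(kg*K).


dT = 18 - (1) = 17 K
Q = m * cp * dT = 2135 * 1.98 * 17
Q = 71864 kJ

71864


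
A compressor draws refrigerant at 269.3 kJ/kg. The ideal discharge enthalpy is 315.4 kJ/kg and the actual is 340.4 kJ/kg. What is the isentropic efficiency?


dh_ideal = 315.4 - 269.3 = 46.1 kJ/kg
dh_actual = 340.4 - 269.3 = 71.1 kJ/kg
eta_s = dh_ideal / dh_actual = 46.1 / 71.1
eta_s = 0.6484

0.6484


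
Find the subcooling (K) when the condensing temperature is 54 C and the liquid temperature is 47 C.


Subcooling = T_cond - T_liquid
Subcooling = 54 - 47
Subcooling = 7 K

7


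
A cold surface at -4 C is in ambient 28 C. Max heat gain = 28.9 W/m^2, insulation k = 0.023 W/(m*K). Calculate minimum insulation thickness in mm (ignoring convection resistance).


dT = 28 - (-4) = 32 K
thickness = k * dT / q_max * 1000
thickness = 0.023 * 32 / 28.9 * 1000
thickness = 25.5 mm

25.5


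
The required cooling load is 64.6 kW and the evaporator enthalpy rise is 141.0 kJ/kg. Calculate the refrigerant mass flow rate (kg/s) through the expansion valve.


m_dot = Q / dh
m_dot = 64.6 / 141.0
m_dot = 0.4582 kg/s

0.4582


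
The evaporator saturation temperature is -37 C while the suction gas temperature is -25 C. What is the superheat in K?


Superheat = T_suction - T_evap
Superheat = -25 - (-37)
Superheat = 12 K

12


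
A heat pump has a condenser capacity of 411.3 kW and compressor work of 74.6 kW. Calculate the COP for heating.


COP_hp = Q_cond / W
COP_hp = 411.3 / 74.6
COP_hp = 5.513

5.513


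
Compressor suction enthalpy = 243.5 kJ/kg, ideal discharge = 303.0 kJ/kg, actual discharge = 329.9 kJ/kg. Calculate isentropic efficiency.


dh_ideal = 303.0 - 243.5 = 59.5 kJ/kg
dh_actual = 329.9 - 243.5 = 86.4 kJ/kg
eta_s = dh_ideal / dh_actual = 59.5 / 86.4
eta_s = 0.6887

0.6887


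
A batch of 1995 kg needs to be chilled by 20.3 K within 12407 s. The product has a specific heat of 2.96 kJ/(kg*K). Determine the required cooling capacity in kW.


Q = m * cp * dT / t
Q = 1995 * 2.96 * 20.3 / 12407
Q = 9.662 kW

9.662


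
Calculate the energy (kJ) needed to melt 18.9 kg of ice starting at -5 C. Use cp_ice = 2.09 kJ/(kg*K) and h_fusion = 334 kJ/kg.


Sensible heat = cp * dT = 2.09 * 5 = 10.45 kJ/kg
Total per kg = 10.45 + 334 = 344.45 kJ/kg
Q = m * total = 18.9 * 344.45
Q = 6510.1 kJ

6510.1


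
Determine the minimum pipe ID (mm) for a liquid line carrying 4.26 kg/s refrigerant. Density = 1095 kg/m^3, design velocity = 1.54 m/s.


A = m_dot / (rho * v) = 4.26 / (1095 * 1.54) = 0.002526240882 m^2
d = sqrt(4*A/pi) * 1000
d = 56.7 mm

56.7


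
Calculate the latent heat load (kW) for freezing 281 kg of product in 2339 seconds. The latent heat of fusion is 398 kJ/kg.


Q_lat = m * h_fg / t
Q_lat = 281 * 398 / 2339
Q_lat = 47.81 kW

47.81


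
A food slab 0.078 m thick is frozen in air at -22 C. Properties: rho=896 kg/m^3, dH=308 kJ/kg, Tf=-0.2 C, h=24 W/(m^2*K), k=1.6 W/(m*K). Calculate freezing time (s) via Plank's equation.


dT = -0.2 - (-22) = 21.8 K
term1 = a/(2h) = 0.078/(2*24) = 0.001625
term2 = a^2/(8k) = 0.078^2/(8*1.6) = 0.0004753125
t = rho*dH*1000/dT * (term1 + term2)
t = 896*308*1000/21.8 * (0.001625 + 0.0004753125)
t = 26588 s

26588


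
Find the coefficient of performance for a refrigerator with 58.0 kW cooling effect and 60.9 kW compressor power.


COP = Q_evap / W
COP = 58.0 / 60.9
COP = 0.952

0.952


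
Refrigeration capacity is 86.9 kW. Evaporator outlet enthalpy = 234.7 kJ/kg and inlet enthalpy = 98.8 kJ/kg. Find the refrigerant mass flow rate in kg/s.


dh = 234.7 - 98.8 = 135.9 kJ/kg
m_dot = Q / dh = 86.9 / 135.9 = 0.6394 kg/s

0.6394


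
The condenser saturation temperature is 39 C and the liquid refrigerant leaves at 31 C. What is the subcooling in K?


Subcooling = T_cond - T_liquid
Subcooling = 39 - 31
Subcooling = 8 K

8


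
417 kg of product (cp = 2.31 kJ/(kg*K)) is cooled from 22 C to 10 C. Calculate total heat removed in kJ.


dT = 22 - (10) = 12 K
Q = m * cp * dT = 417 * 2.31 * 12
Q = 11559 kJ

11559


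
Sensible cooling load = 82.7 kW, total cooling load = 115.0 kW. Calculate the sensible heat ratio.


SHR = Q_sensible / Q_total
SHR = 82.7 / 115.0
SHR = 0.719

0.719


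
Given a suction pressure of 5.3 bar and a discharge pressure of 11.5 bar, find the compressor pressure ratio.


PR = P_high / P_low
PR = 11.5 / 5.3
PR = 2.17

2.17


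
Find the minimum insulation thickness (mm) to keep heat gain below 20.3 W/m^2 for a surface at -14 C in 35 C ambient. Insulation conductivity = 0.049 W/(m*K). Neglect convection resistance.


dT = 35 - (-14) = 49 K
thickness = k * dT / q_max * 1000
thickness = 0.049 * 49 / 20.3 * 1000
thickness = 118.3 mm

118.3


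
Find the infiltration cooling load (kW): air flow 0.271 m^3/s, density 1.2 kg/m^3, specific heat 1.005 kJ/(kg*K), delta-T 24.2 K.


Q = V_dot * rho * cp * dT
Q = 0.271 * 1.2 * 1.005 * 24.2
Q = 7.909 kW

7.909


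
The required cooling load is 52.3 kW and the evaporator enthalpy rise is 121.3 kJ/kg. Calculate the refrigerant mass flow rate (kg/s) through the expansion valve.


m_dot = Q / dh
m_dot = 52.3 / 121.3
m_dot = 0.4312 kg/s

0.4312


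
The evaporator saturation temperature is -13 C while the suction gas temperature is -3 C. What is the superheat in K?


Superheat = T_suction - T_evap
Superheat = -3 - (-13)
Superheat = 10 K

10


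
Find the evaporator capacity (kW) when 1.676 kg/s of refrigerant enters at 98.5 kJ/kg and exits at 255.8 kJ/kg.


dh = 255.8 - 98.5 = 157.3 kJ/kg
Q_evap = m_dot * dh = 1.676 * 157.3
Q_evap = 263.63 kW

263.63


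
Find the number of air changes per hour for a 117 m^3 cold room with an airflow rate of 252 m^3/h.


ACH = flow / volume
ACH = 252 / 117
ACH = 2.154

2.154


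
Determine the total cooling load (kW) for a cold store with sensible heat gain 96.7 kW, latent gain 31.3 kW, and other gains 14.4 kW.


Q_total = Q_s + Q_l + Q_misc
Q_total = 96.7 + 31.3 + 14.4
Q_total = 142.4 kW

142.4


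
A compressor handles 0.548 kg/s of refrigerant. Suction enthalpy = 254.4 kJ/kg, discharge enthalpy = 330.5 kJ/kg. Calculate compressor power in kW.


dh = 330.5 - 254.4 = 76.1 kJ/kg
W = m_dot * dh = 0.548 * 76.1 = 41.7 kW

41.7
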